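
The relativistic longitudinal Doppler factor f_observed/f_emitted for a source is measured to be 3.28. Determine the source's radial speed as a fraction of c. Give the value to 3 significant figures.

β ≈ 0.830

f_obs/f_src = √((1+β)/(1−β)) = 3.28  ⇒  (1+β)/(1−β) = 10.758
β = |1 − D²|/(1 + D²) = |1 − 10.758|/(1 + 10.758) = 0.830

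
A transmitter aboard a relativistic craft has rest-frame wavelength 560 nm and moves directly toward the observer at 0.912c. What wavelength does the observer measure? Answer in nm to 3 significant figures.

λ_obs ≈ 120 nm

Relativistic Doppler: λ_obs = λ_src √((1−β)/(1+β))
= 560 × √(0.088000/1.9120) = 560 × 0.21453 = 120 nm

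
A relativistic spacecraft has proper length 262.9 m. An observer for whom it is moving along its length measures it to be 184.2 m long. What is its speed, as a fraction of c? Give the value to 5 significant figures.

β ≈ 0.71351

γ = L₀/L = 262.9/184.2 = 1.427253
β = √(1 − 1/γ²) = 0.71351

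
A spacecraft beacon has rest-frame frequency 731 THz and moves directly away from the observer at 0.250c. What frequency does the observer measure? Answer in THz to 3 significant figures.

f_obs ≈ 566 THz

Relativistic Doppler: f_obs = f_src √((1−β)/(1+β))
= 731 × √(0.75000/1.2500) = 731 × 0.77460 = 566 THz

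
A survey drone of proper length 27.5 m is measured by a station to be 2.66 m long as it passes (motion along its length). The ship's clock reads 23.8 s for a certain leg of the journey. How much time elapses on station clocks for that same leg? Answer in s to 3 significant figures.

Δt ≈ 246 s

Length contraction ⇒ γ = L₀/L = 27.5/2.66 = 10.338
Time dilation: Δt = γτ₀ = 10.338 × 23.8 s = 246 s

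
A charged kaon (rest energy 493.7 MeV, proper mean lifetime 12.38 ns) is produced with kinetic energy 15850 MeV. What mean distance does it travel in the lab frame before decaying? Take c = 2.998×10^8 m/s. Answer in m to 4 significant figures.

γ = 1 + K/(m₀c²) = 1 + 15850/493.7 = 33.1045
β = √(1 − 1/γ²) = 0.999544
Dilated lifetime: γτ₀ = 33.1045 × 12.38 ns = 409.834 ns
d = βc·γτ₀ = 0.999544 × (2.998×10^8 m/s) × 4.09834×10^-7 s = 122.8 m

d ≈ 122.8 m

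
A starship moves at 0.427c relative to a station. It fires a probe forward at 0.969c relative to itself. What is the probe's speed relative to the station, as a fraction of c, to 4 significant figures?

Relativistic velocity addition: u = (u' + v)/(1 + u'v/c²)
= (0.969 + 0.427)/(1 + 0.969×0.427) = 1.396/1.41376 = 0.9874

u ≈ 0.9874c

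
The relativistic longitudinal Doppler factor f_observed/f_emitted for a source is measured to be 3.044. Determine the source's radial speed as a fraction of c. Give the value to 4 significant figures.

β ≈ 0.8052

f_obs/f_src = √((1+β)/(1−β)) = 3.044  ⇒  (1+β)/(1−β) = 9.26594
β = |1 − D²|/(1 + D²) = |1 − 9.26594|/(1 + 9.26594) = 0.8052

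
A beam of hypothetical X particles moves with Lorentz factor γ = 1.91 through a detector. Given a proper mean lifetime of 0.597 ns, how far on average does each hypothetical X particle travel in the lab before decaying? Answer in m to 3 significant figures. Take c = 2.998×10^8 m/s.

β = √(1 − 1/γ²) = √(1 − 1/1.91²) = 0.85199
Dilated lifetime: Δt = γτ₀ = 1.91 × 0.597 ns = 1.1403 ns
d = vΔt = 0.85199c × 1.1403 ns = 2.5543×10^8 m/s × 1.1403×10^-9 s = 0.291 m

d ≈ 0.291 m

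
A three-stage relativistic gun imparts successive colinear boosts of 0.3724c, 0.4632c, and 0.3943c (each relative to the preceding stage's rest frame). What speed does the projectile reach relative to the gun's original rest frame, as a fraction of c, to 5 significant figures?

Compose boost 2: (0.4632 + 0.3724)/(1 + 0.4632×0.3724) = 0.83560/1.172496 = 0.7126679
Compose boost 3: (0.3943 + 0.7126679)/(1 + 0.3943×0.7126679) = 1.106968/1.281005 = 0.86414

u ≈ 0.86414c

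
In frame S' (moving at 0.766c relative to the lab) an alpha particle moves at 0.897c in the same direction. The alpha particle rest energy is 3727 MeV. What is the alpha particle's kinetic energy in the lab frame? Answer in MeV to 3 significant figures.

u_lab = (0.897 + 0.766)/(1 + 0.897×0.766) = 0.985714
γ = 1/√(1 − 0.985714²) = 5.9373
K = (γ − 1)m₀c² = (5.9373 − 1) × 3727 = 4.9373 × 3727 = 18400 MeV

K ≈ 18400 MeV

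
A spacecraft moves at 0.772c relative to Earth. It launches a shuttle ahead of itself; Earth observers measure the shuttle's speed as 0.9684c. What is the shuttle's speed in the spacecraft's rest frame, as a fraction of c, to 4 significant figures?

Inverse velocity addition: u' = (u − v)/(1 − uv/c²)
= (0.9684 − 0.772)/(1 − 0.9684×0.772) = 0.1964/0.252395 = 0.7781

u' ≈ 0.7781c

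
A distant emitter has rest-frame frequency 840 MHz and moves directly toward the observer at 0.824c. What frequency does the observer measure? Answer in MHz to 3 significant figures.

Relativistic Doppler: f_obs = f_src √((1+β)/(1−β))
= 840 × √(1.8240/0.17600) = 840 × 3.2193 = 2700 MHz

f_obs ≈ 2700 MHz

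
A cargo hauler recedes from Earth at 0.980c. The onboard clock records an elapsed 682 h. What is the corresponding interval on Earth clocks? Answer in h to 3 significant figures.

γ = 1/√(1 − 0.980²) = 5.0252
Time dilation: Δt = γτ₀ = 5.0252 × 682 h = 3430 h

Δt ≈ 3430 h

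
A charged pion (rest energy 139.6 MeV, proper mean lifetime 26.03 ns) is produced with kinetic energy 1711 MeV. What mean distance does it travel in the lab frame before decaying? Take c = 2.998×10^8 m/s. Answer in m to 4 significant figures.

d ≈ 103.2 m

γ = 1 + K/(m₀c²) = 1 + 1711/139.6 = 13.2564
β = √(1 − 1/γ²) = 0.997151
Dilated lifetime: γτ₀ = 13.2564 × 26.03 ns = 345.065 ns
d = βc·γτ₀ = 0.997151 × (2.998×10^8 m/s) × 3.45065×10^-7 s = 103.2 m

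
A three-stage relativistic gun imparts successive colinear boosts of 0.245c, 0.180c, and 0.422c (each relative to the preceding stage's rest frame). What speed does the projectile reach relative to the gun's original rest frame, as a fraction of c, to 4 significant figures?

u ≈ 0.7075c

Compose boost 2: (0.180 + 0.245)/(1 + 0.180×0.245) = 0.4250/1.04410 = 0.407049
Compose boost 3: (0.422 + 0.407049)/(1 + 0.422×0.407049) = 0.829049/1.17177 = 0.7075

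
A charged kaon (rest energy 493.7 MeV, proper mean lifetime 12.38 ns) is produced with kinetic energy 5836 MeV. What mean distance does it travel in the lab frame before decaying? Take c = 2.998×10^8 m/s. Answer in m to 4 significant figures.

d ≈ 47.44 m

γ = 1 + K/(m₀c²) = 1 + 5836/493.7 = 12.8209
β = √(1 − 1/γ²) = 0.996954
Dilated lifetime: γτ₀ = 12.8209 × 12.38 ns = 158.723 ns
d = βc·γτ₀ = 0.996954 × (2.998×10^8 m/s) × 1.58723×10^-7 s = 47.44 m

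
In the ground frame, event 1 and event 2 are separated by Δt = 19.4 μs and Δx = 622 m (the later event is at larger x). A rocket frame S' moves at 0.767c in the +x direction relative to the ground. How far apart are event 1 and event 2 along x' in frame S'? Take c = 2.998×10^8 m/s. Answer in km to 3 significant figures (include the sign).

Δx' ≈ -5.98 km

γ = 1/√(1 − 0.767²) = 1.5585
Δx' = γ(Δx − vΔt) = 1.5585 × (622 m − 0.767×(2.998×10^8 m/s)×19.4×10^-6 s)
= 1.5585 × (-3839.0 m) = -5.98 km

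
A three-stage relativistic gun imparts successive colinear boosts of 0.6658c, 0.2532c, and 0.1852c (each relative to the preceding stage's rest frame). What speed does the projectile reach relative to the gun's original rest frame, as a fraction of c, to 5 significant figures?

u ≈ 0.84810c

Compose boost 2: (0.2532 + 0.6658)/(1 + 0.2532×0.6658) = 0.91900/1.168581 = 0.7864242
Compose boost 3: (0.1852 + 0.7864242)/(1 + 0.1852×0.7864242) = 0.9716242/1.145646 = 0.84810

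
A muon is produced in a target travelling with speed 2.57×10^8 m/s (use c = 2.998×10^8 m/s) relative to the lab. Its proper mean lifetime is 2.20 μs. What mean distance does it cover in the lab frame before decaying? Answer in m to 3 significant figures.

d ≈ 1100 m

β = v/c = 2.57×10^8 / 2.998×10^8 = 0.85724
γ = 1/√(1 − 0.85724²) = 1.9420
Dilated lifetime: Δt = γτ₀ = 1.9420 × 2.20 μs = 4.2725 μs
d = vΔt = 0.85724c × 4.2725 μs = 2.5700×10^8 m/s × 4.2725×10^-6 s = 1100 m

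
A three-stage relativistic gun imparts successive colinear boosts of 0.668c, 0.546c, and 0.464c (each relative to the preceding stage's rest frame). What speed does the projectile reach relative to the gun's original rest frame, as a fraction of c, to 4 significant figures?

u ≈ 0.9581c

Compose boost 2: (0.546 + 0.668)/(1 + 0.546×0.668) = 1.214/1.36473 = 0.889555
Compose boost 3: (0.464 + 0.889555)/(1 + 0.464×0.889555) = 1.35355/1.41275 = 0.9581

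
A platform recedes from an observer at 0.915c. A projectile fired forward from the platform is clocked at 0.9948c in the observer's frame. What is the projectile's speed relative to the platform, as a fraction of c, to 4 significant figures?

u' ≈ 0.8891c

Inverse velocity addition: u' = (u − v)/(1 − uv/c²)
= (0.9948 − 0.915)/(1 − 0.9948×0.915) = 0.07980/0.0897580 = 0.8891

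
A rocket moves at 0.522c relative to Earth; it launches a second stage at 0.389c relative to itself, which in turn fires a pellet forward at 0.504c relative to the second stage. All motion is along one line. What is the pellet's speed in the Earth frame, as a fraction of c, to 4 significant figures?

u ≈ 0.9129c

Compose boost 2: (0.389 + 0.522)/(1 + 0.389×0.522) = 0.9110/1.20306 = 0.757237
Compose boost 3: (0.504 + 0.757237)/(1 + 0.504×0.757237) = 1.26124/1.38165 = 0.9129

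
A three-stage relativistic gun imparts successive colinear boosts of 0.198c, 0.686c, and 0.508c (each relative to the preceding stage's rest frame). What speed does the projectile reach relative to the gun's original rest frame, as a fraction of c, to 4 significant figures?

Compose boost 2: (0.686 + 0.198)/(1 + 0.686×0.198) = 0.8840/1.13583 = 0.778287
Compose boost 3: (0.508 + 0.778287)/(1 + 0.508×0.778287) = 1.28629/1.39537 = 0.9218

u ≈ 0.9218c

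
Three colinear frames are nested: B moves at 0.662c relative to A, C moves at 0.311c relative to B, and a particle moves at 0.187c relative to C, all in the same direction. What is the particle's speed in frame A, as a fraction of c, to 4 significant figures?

Compose boost 2: (0.311 + 0.662)/(1 + 0.311×0.662) = 0.9730/1.20588 = 0.806878
Compose boost 3: (0.187 + 0.806878)/(1 + 0.187×0.806878) = 0.993878/1.15089 = 0.8636

u ≈ 0.8636c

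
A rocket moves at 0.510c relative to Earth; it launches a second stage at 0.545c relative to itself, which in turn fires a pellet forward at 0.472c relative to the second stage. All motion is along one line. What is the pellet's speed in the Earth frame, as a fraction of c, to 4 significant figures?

Compose boost 2: (0.545 + 0.510)/(1 + 0.545×0.510) = 1.055/1.27795 = 0.825541
Compose boost 3: (0.472 + 0.825541)/(1 + 0.472×0.825541) = 1.29754/1.38966 = 0.9337

u ≈ 0.9337c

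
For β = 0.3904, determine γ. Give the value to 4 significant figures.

γ = 1/√(1 − β²) = 1/√(1 − 0.3904²) = 1/√(0.847588) = 1.086

γ ≈ 1.086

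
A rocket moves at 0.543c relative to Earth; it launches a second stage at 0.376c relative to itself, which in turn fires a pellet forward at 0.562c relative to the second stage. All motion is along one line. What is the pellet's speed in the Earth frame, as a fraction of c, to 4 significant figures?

u ≈ 0.9274c

Compose boost 2: (0.376 + 0.543)/(1 + 0.376×0.543) = 0.9190/1.20417 = 0.763183
Compose boost 3: (0.562 + 0.763183)/(1 + 0.562×0.763183) = 1.32518/1.42891 = 0.9274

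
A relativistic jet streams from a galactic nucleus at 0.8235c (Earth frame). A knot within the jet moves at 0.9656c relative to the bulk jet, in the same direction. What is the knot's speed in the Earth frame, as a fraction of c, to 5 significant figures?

u ≈ 0.99662c

Relativistic velocity addition: u = (u' + v)/(1 + u'v/c²)
= (0.9656 + 0.8235)/(1 + 0.9656×0.8235) = 1.7891/1.795172 = 0.99662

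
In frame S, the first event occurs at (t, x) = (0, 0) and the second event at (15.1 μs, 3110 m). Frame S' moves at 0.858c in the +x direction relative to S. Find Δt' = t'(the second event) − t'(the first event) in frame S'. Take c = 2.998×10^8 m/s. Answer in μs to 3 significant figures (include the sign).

Δt' ≈ 12.1 μs

γ = 1/√(1 − 0.858²) = 1.9469
Δt' = γ(Δt − vΔx/c²) = 1.9469 × (15.1 μs − 0.858×3110 m / (2.998×10^8 m/s))
= 1.9469 × (6.1995 μs) = 12.1 μs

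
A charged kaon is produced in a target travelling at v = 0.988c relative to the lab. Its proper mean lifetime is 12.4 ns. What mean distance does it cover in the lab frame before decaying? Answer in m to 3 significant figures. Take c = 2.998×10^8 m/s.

γ = 1/√(1 − 0.988²) = 6.4744
Dilated lifetime: Δt = γτ₀ = 6.4744 × 12.4 ns = 80.283 ns
d = vΔt = 0.988c × 80.283 ns = 2.9620×10^8 m/s × 8.0283×10^-8 s = 23.8 m

d ≈ 23.8 m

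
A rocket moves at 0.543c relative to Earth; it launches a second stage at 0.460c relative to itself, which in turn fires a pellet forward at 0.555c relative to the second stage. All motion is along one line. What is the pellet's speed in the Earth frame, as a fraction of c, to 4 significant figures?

u ≈ 0.9392c

Compose boost 2: (0.460 + 0.543)/(1 + 0.460×0.543) = 1.003/1.24978 = 0.802541
Compose boost 3: (0.555 + 0.802541)/(1 + 0.555×0.802541) = 1.35754/1.44541 = 0.9392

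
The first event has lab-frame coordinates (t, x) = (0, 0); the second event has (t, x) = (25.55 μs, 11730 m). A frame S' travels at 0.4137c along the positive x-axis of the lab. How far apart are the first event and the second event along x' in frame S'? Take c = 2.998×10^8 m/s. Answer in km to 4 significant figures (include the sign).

γ = 1/√(1 − 0.4137²) = 1.09840
Δx' = γ(Δx − vΔt) = 1.09840 × (11730 m − 0.4137×(2.998×10^8 m/s)×25.55×10^-6 s)
= 1.09840 × (8561.10 m) = 9.404 km

Δx' ≈ 9.404 km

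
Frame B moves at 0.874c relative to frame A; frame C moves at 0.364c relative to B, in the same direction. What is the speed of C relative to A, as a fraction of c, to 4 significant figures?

u ≈ 0.9392c

Compose boost 2: (0.364 + 0.874)/(1 + 0.364×0.874) = 1.238/1.31814 = 0.9392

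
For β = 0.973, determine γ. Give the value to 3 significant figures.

γ = 1/√(1 − β²) = 1/√(1 − 0.973²) = 1/√(0.053271) = 4.33

γ ≈ 4.33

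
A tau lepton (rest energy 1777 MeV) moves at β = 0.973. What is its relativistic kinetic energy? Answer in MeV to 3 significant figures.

γ = 1/√(1 − 0.973²) = 4.3327
K = (γ − 1)m₀c² = (4.3327 − 1) × 1777 MeV = 3.3327 × 1777 MeV = 5920 MeV

K ≈ 5920 MeV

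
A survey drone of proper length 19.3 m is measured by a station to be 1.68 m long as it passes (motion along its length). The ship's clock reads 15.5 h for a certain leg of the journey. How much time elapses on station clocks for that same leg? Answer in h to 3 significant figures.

Δt ≈ 178 h

Length contraction ⇒ γ = L₀/L = 19.3/1.68 = 11.488
Time dilation: Δt = γτ₀ = 11.488 × 15.5 h = 178 h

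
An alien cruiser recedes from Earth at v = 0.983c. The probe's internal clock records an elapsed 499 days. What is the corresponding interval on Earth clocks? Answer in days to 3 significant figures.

γ = 1/√(1 − 0.983²) = 5.4465
Time dilation: Δt = γτ₀ = 5.4465 × 499 days = 2720 days

Δt ≈ 2720 days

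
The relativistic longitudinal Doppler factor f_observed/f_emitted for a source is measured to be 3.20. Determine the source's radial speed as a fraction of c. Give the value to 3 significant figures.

f_obs/f_src = √((1+β)/(1−β)) = 3.20  ⇒  (1+β)/(1−β) = 10.240
β = |1 − D²|/(1 + D²) = |1 − 10.240|/(1 + 10.240) = 0.822

β ≈ 0.822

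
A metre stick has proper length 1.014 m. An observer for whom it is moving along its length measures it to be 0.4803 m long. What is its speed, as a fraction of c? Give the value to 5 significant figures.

β ≈ 0.88070

γ = L₀/L = 1.014/0.4803 = 2.111181
β = √(1 − 1/γ²) = 0.88070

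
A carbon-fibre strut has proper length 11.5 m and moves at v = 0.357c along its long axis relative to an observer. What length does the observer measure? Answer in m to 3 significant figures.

γ = 1/√(1 − 0.357²) = 1.0705
Length contraction: L = L₀/γ = 11.5/1.0705 = 10.7 m

L ≈ 10.7 m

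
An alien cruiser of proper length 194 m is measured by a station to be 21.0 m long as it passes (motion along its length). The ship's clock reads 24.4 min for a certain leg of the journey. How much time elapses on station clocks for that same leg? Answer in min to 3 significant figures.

Δt ≈ 225 min

Length contraction ⇒ γ = L₀/L = 194/21.0 = 9.2381
Time dilation: Δt = γτ₀ = 9.2381 × 24.4 min = 225 min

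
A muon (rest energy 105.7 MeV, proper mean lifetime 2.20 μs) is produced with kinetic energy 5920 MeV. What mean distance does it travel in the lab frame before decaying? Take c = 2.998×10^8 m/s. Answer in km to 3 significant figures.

γ = 1 + K/(m₀c²) = 1 + 5920/105.7 = 57.008
β = √(1 − 1/γ²) = 0.99985
Dilated lifetime: γτ₀ = 57.008 × 2.20 μs = 125.42 μs
d = βc·γτ₀ = 0.99985 × (2.998×10^8 m/s) × 0.00012542 s = 37.6 km

d ≈ 37.6 km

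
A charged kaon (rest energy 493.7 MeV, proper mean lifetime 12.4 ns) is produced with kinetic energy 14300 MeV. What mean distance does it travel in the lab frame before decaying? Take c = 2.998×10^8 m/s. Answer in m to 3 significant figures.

d ≈ 111 m

γ = 1 + K/(m₀c²) = 1 + 14300/493.7 = 29.965
β = √(1 − 1/γ²) = 0.99944
Dilated lifetime: γτ₀ = 29.965 × 12.4 ns = 371.57 ns
d = βc·γτ₀ = 0.99944 × (2.998×10^8 m/s) × 3.7157×10^-7 s = 111 m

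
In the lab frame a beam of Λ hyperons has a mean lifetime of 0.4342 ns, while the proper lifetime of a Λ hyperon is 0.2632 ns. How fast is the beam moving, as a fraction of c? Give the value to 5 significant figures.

γ = Δt/τ₀ = 0.4342/0.2632 = 1.649696
β = √(1 − 1/γ²) = √(1 − 1/1.649696²) = 0.79533

β ≈ 0.79533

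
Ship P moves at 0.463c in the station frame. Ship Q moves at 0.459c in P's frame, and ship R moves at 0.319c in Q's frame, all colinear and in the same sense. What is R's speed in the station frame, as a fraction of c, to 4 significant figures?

u ≈ 0.8687c

Compose boost 2: (0.459 + 0.463)/(1 + 0.459×0.463) = 0.9220/1.21252 = 0.760402
Compose boost 3: (0.319 + 0.760402)/(1 + 0.319×0.760402) = 1.07940/1.24257 = 0.8687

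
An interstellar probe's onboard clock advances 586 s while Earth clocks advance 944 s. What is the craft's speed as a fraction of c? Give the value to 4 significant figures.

β ≈ 0.7840

γ = Δt/τ₀ = 944/586 = 1.61092
β = √(1 − 1/γ²) = √(1 − 1/1.61092²) = 0.7840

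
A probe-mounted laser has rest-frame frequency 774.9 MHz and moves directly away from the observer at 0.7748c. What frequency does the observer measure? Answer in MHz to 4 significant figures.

f_obs ≈ 276.0 MHz

Relativistic Doppler: f_obs = f_src √((1−β)/(1+β))
= 774.9 × √(0.225200/1.77480) = 774.9 × 0.356213 = 276.0 MHz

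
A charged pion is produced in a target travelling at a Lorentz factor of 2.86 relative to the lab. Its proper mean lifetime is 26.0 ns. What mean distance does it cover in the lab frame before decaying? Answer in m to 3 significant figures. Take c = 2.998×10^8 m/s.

β = √(1 − 1/γ²) = √(1 − 1/2.86²) = 0.93688
Dilated lifetime: Δt = γτ₀ = 2.86 × 26.0 ns = 74.360 ns
d = vΔt = 0.93688c × 74.360 ns = 2.8088×10^8 m/s × 7.4360×10^-8 s = 20.9 m

d ≈ 20.9 m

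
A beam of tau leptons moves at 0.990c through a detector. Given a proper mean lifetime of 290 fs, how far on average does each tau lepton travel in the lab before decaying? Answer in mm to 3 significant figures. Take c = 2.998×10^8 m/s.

d ≈ 0.610 mm

γ = 1/√(1 − 0.990²) = 7.0888
Dilated lifetime: Δt = γτ₀ = 7.0888 × 290 fs = 2055.8 fs
d = vΔt = 0.990c × 2055.8 fs = 2.9680×10^8 m/s × 2.0558×10^-12 s = 0.610 mm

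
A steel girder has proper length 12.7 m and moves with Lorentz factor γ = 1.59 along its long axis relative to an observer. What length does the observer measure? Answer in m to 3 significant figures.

L ≈ 7.99 m

γ = 1.59 (given)
Length contraction: L = L₀/γ = 12.7/1.59 = 7.99 m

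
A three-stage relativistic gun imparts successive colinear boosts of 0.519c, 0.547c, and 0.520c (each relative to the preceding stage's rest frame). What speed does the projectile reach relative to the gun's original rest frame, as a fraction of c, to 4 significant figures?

u ≈ 0.9431c

Compose boost 2: (0.547 + 0.519)/(1 + 0.547×0.519) = 1.066/1.28389 = 0.830287
Compose boost 3: (0.520 + 0.830287)/(1 + 0.520×0.830287) = 1.35029/1.43175 = 0.9431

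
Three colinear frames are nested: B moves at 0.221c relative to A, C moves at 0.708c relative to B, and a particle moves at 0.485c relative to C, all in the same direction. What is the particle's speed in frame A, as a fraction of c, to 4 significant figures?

u ≈ 0.9271c

Compose boost 2: (0.708 + 0.221)/(1 + 0.708×0.221) = 0.9290/1.15647 = 0.803308
Compose boost 3: (0.485 + 0.803308)/(1 + 0.485×0.803308) = 1.28831/1.38960 = 0.9271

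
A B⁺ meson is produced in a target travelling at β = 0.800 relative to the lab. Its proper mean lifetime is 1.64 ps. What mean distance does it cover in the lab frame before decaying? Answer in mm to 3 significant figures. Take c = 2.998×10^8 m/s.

γ = 1/√(1 − 0.800²) = 1.6667
Dilated lifetime: Δt = γτ₀ = 1.6667 × 1.64 ps = 2.7333 ps
d = vΔt = 0.800c × 2.7333 ps = 2.3984×10^8 m/s × 2.7333×10^-12 s = 0.656 mm

d ≈ 0.656 mm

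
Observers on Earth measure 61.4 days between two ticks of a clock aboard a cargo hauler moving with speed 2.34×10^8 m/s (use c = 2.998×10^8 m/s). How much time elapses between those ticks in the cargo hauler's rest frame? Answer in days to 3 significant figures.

β = v/c = 2.34×10^8 / 2.998×10^8 = 0.78052
γ = 1/√(1 − 0.78052²) = 1.5997
Proper time: τ₀ = Δt/γ = 61.4/1.5997 = 38.4 days

τ₀ ≈ 38.4 days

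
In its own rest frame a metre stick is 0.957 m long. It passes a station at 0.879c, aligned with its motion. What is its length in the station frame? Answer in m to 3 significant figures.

L ≈ 0.456 m

γ = 1/√(1 − 0.879²) = 2.0972
Length contraction: L = L₀/γ = 0.957/2.0972 = 0.456 m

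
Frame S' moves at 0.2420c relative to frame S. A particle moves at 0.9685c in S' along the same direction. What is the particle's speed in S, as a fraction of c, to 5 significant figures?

u ≈ 0.98066c

Relativistic velocity addition: u = (u' + v)/(1 + u'v/c²)
= (0.9685 + 0.2420)/(1 + 0.9685×0.2420) = 1.2105/1.234377 = 0.98066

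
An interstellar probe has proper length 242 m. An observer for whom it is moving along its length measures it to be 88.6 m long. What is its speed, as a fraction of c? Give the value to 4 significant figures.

β ≈ 0.9306

γ = L₀/L = 242/88.6 = 2.73138
β = √(1 − 1/γ²) = 0.9306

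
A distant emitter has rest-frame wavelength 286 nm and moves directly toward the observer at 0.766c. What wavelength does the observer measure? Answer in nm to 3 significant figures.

Relativistic Doppler: λ_obs = λ_src √((1−β)/(1+β))
= 286 × √(0.23400/1.7660) = 286 × 0.36401 = 104 nm

λ_obs ≈ 104 nm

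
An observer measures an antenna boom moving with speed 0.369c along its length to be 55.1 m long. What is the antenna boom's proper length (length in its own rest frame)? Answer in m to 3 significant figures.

L₀ ≈ 59.3 m

γ = 1/√(1 − 0.369²) = 1.0759
L₀ = γL = 1.0759 × 55.1 = 59.3 m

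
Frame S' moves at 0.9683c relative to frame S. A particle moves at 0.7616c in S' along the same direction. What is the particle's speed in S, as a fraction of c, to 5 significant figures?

u ≈ 0.99565c

Relativistic velocity addition: u = (u' + v)/(1 + u'v/c²)
= (0.7616 + 0.9683)/(1 + 0.7616×0.9683) = 1.7299/1.737457 = 0.99565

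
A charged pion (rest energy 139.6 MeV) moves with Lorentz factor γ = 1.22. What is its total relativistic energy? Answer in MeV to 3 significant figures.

γ = 1.22 (given)
E = γm₀c² = 1.22 × 139.6 MeV = 170 MeV

E ≈ 170 MeV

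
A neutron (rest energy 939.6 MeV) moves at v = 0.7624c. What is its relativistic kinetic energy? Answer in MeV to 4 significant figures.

γ = 1/√(1 − 0.7624²) = 1.54534
K = (γ − 1)m₀c² = (1.54534 − 1) × 939.6 MeV = 0.545342 × 939.6 MeV = 512.4 MeV

K ≈ 512.4 MeV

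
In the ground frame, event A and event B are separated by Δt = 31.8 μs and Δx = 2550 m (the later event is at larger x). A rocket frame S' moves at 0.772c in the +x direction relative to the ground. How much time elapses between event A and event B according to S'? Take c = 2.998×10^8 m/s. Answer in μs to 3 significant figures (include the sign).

Δt' ≈ 39.7 μs

γ = 1/√(1 − 0.772²) = 1.5733
Δt' = γ(Δt − vΔx/c²) = 1.5733 × (31.8 μs − 0.772×2550 m / (2.998×10^8 m/s))
= 1.5733 × (25.234 μs) = 39.7 μs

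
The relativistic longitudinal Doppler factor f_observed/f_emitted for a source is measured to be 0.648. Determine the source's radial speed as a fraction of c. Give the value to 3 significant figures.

β ≈ 0.409

f_obs/f_src = √((1−β)/(1+β)) = 0.648  ⇒  (1−β)/(1+β) = 0.41990
β = |1 − D²|/(1 + D²) = |1 − 0.41990|/(1 + 0.41990) = 0.409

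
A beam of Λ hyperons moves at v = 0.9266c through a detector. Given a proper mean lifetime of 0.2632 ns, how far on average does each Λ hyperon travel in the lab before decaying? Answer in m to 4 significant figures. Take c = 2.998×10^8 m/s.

γ = 1/√(1 − 0.9266²) = 2.65923
Dilated lifetime: Δt = γτ₀ = 2.65923 × 0.2632 ns = 0.699910 ns
d = vΔt = 0.9266c × 0.699910 ns = 2.77795×10^8 m/s × 6.99910×10^-10 s = 0.1944 m

d ≈ 0.1944 m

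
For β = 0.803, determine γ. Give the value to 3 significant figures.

γ ≈ 1.68

γ = 1/√(1 − β²) = 1/√(1 − 0.803²) = 1/√(0.35519) = 1.68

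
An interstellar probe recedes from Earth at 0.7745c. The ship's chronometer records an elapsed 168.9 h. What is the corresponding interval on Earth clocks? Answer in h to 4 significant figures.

γ = 1/√(1 − 0.7745²) = 1.58084
Time dilation: Δt = γτ₀ = 1.58084 × 168.9 h = 267.0 h

Δt ≈ 267.0 h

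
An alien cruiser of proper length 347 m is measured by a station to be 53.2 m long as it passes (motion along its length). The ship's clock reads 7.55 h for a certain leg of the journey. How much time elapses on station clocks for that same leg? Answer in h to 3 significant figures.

Length contraction ⇒ γ = L₀/L = 347/53.2 = 6.5226
Time dilation: Δt = γτ₀ = 6.5226 × 7.55 h = 49.2 h

Δt ≈ 49.2 h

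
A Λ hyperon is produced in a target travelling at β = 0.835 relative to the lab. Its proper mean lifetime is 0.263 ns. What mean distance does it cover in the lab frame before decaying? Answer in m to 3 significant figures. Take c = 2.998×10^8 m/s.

γ = 1/√(1 − 0.835²) = 1.8174
Dilated lifetime: Δt = γτ₀ = 1.8174 × 0.263 ns = 0.47796 ns
d = vΔt = 0.835c × 0.47796 ns = 2.5033×10^8 m/s × 4.7796×10^-10 s = 0.120 m

d ≈ 0.120 m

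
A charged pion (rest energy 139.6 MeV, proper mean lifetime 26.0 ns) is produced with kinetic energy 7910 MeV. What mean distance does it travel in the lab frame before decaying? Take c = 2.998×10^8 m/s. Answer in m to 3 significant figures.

d ≈ 449 m

γ = 1 + K/(m₀c²) = 1 + 7910/139.6 = 57.662
β = √(1 − 1/γ²) = 0.99985
Dilated lifetime: γτ₀ = 57.662 × 26.0 ns = 1499.2 ns
d = βc·γτ₀ = 0.99985 × (2.998×10^8 m/s) × 1.4992×10^-6 s = 449 m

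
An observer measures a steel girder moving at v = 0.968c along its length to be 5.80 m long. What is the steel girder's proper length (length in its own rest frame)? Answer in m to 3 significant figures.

L₀ ≈ 23.1 m

γ = 1/√(1 − 0.968²) = 3.9849
L₀ = γL = 3.9849 × 5.80 = 23.1 m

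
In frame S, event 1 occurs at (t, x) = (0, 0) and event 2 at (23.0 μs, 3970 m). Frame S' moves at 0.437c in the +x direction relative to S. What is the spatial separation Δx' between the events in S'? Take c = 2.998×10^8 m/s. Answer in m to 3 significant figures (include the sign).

γ = 1/√(1 − 0.437²) = 1.1118
Δx' = γ(Δx − vΔt) = 1.1118 × (3970 m − 0.437×(2.998×10^8 m/s)×23.0×10^-6 s)
= 1.1118 × (956.71 m) = 1060 m

Δx' ≈ 1060 m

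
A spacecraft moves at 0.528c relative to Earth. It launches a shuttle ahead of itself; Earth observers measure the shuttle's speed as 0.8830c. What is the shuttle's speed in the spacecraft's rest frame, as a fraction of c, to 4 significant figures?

u' ≈ 0.6651c

Inverse velocity addition: u' = (u − v)/(1 − uv/c²)
= (0.8830 − 0.528)/(1 − 0.8830×0.528) = 0.3550/0.533776 = 0.6651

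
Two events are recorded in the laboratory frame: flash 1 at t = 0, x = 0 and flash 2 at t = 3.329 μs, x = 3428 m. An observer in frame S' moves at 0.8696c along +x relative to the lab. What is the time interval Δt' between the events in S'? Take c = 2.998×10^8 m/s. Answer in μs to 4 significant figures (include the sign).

Δt' ≈ -13.40 μs

γ = 1/√(1 − 0.8696²) = 2.02529
Δt' = γ(Δt − vΔx/c²) = 2.02529 × (3.329 μs − 0.8696×3428 m / (2.998×10^8 m/s))
= 2.02529 × (-6.61426 μs) = -13.40 μs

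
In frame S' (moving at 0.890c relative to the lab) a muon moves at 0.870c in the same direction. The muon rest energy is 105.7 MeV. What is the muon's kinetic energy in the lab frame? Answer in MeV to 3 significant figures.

u_lab = (0.870 + 0.890)/(1 + 0.870×0.890) = 0.991940
γ = 1/√(1 − 0.991940²) = 7.8924
K = (γ − 1)m₀c² = (7.8924 − 1) × 105.7 = 6.8924 × 105.7 = 729 MeV

K ≈ 729 MeV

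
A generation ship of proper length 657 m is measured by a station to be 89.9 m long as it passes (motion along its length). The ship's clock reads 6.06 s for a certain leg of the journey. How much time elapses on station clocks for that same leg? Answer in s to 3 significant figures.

Length contraction ⇒ γ = L₀/L = 657/89.9 = 7.3081
Time dilation: Δt = γτ₀ = 7.3081 × 6.06 s = 44.3 s

Δt ≈ 44.3 s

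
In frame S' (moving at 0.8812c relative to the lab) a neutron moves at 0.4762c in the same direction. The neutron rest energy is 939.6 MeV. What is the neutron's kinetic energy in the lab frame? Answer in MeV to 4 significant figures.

u_lab = (0.4762 + 0.8812)/(1 + 0.4762×0.8812) = 0.9561664
γ = 1/√(1 − 0.9561664²) = 3.41502
K = (γ − 1)m₀c² = (3.41502 − 1) × 939.6 = 2.41502 × 939.6 = 2269 MeV

K ≈ 2269 MeV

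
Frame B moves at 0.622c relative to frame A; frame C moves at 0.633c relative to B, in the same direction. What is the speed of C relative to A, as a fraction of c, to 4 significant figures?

Compose boost 2: (0.633 + 0.622)/(1 + 0.633×0.622) = 1.255/1.39373 = 0.9005

u ≈ 0.9005c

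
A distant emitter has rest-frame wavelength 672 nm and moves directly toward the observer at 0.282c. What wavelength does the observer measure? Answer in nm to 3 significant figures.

Relativistic Doppler: λ_obs = λ_src √((1−β)/(1+β))
= 672 × √(0.71800/1.2820) = 672 × 0.74837 = 503 nm

λ_obs ≈ 503 nm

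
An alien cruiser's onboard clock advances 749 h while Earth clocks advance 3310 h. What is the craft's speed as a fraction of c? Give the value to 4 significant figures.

β ≈ 0.9741

γ = Δt/τ₀ = 3310/749 = 4.41923
β = √(1 − 1/γ²) = √(1 − 1/4.41923²) = 0.9741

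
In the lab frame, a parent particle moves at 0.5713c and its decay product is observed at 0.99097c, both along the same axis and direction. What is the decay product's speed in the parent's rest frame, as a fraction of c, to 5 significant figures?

Inverse velocity addition: u' = (u − v)/(1 − uv/c²)
= (0.99097 − 0.5713)/(1 − 0.99097×0.5713) = 0.41967/0.4338588 = 0.96730

u' ≈ 0.96730c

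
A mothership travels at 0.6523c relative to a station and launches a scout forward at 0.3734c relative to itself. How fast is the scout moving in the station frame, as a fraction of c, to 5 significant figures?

Compose boost 2: (0.3734 + 0.6523)/(1 + 0.3734×0.6523) = 1.0257/1.243569 = 0.82480

u ≈ 0.82480c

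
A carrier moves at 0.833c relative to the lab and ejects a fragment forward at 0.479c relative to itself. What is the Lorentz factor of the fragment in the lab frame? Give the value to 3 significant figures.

u_lab = (0.479 + 0.833)/(1 + 0.479×0.833) = 1.312/1.39901 = 0.937808
γ = 1/√(1 − 0.937808²) = 2.88

γ ≈ 2.88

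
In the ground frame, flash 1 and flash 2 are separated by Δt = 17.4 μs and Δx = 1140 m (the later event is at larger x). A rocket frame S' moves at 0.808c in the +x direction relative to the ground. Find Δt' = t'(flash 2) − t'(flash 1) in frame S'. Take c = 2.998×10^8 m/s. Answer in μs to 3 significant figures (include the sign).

Δt' ≈ 24.3 μs

γ = 1/√(1 − 0.808²) = 1.6973
Δt' = γ(Δt − vΔx/c²) = 1.6973 × (17.4 μs − 0.808×1140 m / (2.998×10^8 m/s))
= 1.6973 × (14.328 μs) = 24.3 μs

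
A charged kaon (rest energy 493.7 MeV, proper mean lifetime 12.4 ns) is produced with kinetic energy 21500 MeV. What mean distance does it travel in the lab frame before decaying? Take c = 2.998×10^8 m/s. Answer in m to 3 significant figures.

d ≈ 166 m

γ = 1 + K/(m₀c²) = 1 + 21500/493.7 = 44.549
β = √(1 − 1/γ²) = 0.99975
Dilated lifetime: γτ₀ = 44.549 × 12.4 ns = 552.40 ns
d = βc·γτ₀ = 0.99975 × (2.998×10^8 m/s) × 5.5240×10^-7 s = 166 m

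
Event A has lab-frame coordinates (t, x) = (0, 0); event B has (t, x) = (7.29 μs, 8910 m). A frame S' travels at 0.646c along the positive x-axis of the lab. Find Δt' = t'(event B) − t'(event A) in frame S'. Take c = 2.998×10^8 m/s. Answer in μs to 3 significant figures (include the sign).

γ = 1/√(1 − 0.646²) = 1.3100
Δt' = γ(Δt − vΔx/c²) = 1.3100 × (7.29 μs − 0.646×8910 m / (2.998×10^8 m/s))
= 1.3100 × (-11.909 μs) = -15.6 μs

Δt' ≈ -15.6 μs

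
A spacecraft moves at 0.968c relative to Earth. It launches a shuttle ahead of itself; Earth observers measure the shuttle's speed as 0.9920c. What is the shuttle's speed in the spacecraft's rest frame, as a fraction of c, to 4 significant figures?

u' ≈ 0.6039c

Inverse velocity addition: u' = (u − v)/(1 − uv/c²)
= (0.9920 − 0.968)/(1 − 0.9920×0.968) = 0.02400/0.0397440 = 0.6039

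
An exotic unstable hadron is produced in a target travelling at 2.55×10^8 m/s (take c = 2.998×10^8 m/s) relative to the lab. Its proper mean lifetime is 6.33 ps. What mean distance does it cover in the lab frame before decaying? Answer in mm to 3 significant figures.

β = v/c = 2.55×10^8 / 2.998×10^8 = 0.85057
γ = 1/√(1 − 0.85057²) = 1.9016
Dilated lifetime: Δt = γτ₀ = 1.9016 × 6.33 ps = 12.037 ps
d = vΔt = 0.85057c × 12.037 ps = 2.5500×10^8 m/s × 1.2037×10^-11 s = 3.07 mm

d ≈ 3.07 mm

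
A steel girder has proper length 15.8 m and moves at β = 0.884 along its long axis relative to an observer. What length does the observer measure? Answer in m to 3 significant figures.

L ≈ 7.39 m

γ = 1/√(1 − 0.884²) = 2.1391
Length contraction: L = L₀/γ = 15.8/2.1391 = 7.39 m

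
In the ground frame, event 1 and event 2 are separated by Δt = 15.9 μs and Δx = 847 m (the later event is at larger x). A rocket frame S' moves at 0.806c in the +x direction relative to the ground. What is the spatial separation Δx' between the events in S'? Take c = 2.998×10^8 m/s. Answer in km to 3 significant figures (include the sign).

γ = 1/√(1 − 0.806²) = 1.6894
Δx' = γ(Δx − vΔt) = 1.6894 × (847 m − 0.806×(2.998×10^8 m/s)×15.9×10^-6 s)
= 1.6894 × (-2995.1 m) = -5.06 km

Δx' ≈ -5.06 km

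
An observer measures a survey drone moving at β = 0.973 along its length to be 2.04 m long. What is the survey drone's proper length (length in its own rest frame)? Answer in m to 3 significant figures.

γ = 1/√(1 − 0.973²) = 4.3327
L₀ = γL = 4.3327 × 2.04 = 8.84 m

L₀ ≈ 8.84 m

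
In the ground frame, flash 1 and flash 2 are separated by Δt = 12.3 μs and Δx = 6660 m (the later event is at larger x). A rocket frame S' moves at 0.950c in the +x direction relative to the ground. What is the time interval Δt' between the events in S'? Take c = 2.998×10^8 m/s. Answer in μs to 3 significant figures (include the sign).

γ = 1/√(1 − 0.950²) = 3.2026
Δt' = γ(Δt − vΔx/c²) = 3.2026 × (12.3 μs − 0.950×6660 m / (2.998×10^8 m/s))
= 3.2026 × (-8.8041 μs) = -28.2 μs

Δt' ≈ -28.2 μs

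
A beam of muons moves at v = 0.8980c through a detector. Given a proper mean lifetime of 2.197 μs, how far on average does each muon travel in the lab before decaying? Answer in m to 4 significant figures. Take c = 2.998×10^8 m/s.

γ = 1/√(1 − 0.8980²) = 2.27275
Dilated lifetime: Δt = γτ₀ = 2.27275 × 2.197 μs = 4.99323 μs
d = vΔt = 0.8980c × 4.99323 μs = 2.69220×10^8 m/s × 4.99323×10^-6 s = 1344 m

d ≈ 1344 m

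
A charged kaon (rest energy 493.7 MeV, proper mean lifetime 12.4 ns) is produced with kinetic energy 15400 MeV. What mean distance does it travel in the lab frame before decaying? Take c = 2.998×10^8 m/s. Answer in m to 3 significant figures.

d ≈ 120 m

γ = 1 + K/(m₀c²) = 1 + 15400/493.7 = 32.193
β = √(1 − 1/γ²) = 0.99952
Dilated lifetime: γτ₀ = 32.193 × 12.4 ns = 399.19 ns
d = βc·γτ₀ = 0.99952 × (2.998×10^8 m/s) × 3.9919×10^-7 s = 120 m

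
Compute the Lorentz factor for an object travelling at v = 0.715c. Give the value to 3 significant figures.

γ = 1/√(1 − β²) = 1/√(1 − 0.715²) = 1/√(0.48878) = 1.43

γ ≈ 1.43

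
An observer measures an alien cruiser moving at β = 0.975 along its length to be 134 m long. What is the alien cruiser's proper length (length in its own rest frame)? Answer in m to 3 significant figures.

L₀ ≈ 603 m

γ = 1/√(1 − 0.975²) = 4.5004
L₀ = γL = 4.5004 × 134 = 603 m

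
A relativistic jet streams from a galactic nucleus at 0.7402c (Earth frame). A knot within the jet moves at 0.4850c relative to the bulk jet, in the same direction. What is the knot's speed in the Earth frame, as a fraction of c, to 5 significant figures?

Relativistic velocity addition: u = (u' + v)/(1 + u'v/c²)
= (0.4850 + 0.7402)/(1 + 0.4850×0.7402) = 1.2252/1.358997 = 0.90155

u ≈ 0.90155c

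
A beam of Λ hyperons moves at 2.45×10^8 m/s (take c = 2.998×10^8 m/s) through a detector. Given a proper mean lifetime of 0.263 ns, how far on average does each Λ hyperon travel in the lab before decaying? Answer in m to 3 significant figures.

d ≈ 0.112 m

β = v/c = 2.45×10^8 / 2.998×10^8 = 0.81721
γ = 1/√(1 − 0.81721²) = 1.7351
Dilated lifetime: Δt = γτ₀ = 1.7351 × 0.263 ns = 0.45633 ns
d = vΔt = 0.81721c × 0.45633 ns = 2.4500×10^8 m/s × 4.5633×10^-10 s = 0.112 m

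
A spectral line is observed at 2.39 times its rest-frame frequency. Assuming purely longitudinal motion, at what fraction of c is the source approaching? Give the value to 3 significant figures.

f_obs/f_src = √((1+β)/(1−β)) = 2.39  ⇒  (1+β)/(1−β) = 5.7121
β = |1 − D²|/(1 + D²) = |1 − 5.7121|/(1 + 5.7121) = 0.702

β ≈ 0.702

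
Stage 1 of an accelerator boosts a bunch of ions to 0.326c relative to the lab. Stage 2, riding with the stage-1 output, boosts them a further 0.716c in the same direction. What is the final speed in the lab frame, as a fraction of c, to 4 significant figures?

Compose boost 2: (0.716 + 0.326)/(1 + 0.716×0.326) = 1.042/1.23342 = 0.8448

u ≈ 0.8448c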